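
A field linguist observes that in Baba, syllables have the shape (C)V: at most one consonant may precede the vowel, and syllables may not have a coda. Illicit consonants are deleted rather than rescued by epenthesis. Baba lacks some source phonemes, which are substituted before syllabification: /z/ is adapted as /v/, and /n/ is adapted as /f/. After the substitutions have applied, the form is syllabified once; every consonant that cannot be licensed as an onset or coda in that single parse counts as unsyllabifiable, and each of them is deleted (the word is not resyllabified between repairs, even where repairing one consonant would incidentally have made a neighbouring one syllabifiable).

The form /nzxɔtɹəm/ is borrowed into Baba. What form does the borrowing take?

xɔɹə

Substitution: /n/ → /f/, /z/ → /v/, giving /fvxɔtɹəm/.
Under (C)V, the unsyllabifiable consonants are /f/, /v/, /t/, /m/ (no codas are permitted; onsets are limited to one consonant).
Each unlicensed consonant is deleted: /f/, /v/, /t/, /m/.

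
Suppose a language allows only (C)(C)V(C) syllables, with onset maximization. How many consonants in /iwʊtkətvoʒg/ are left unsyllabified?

Under (C)(C)V(C), the unsyllabifiable consonants are /g/ (at most one coda consonant is licensed; onsets may contain at most 2 consonants).

1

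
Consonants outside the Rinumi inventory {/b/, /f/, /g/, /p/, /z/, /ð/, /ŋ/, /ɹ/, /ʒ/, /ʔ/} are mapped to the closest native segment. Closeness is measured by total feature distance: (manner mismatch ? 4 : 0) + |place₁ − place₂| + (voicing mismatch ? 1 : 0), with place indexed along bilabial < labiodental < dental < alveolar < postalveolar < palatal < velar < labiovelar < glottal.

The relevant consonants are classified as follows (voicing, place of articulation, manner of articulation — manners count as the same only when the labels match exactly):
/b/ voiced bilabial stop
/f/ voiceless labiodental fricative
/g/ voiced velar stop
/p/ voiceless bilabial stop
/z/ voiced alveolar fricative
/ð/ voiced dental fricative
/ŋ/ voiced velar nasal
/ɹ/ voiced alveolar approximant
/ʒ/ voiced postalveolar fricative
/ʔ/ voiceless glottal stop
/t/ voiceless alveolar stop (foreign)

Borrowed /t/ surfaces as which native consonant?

/p/ is closest: same manner (stop), place distance 3 (alveolar→bilabial), same voicing; total 3. Next closest is /b/ at distance 4.

p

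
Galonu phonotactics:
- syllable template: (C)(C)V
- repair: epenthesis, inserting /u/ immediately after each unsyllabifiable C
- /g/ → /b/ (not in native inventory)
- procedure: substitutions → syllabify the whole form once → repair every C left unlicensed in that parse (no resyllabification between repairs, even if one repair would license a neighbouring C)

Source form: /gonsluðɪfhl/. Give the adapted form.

Substitution: /g/ → /b/, giving /bonsluðɪfhl/.
The consonants /n/, /f/, /h/, /l/ cannot be parsed into a legal (C)(C)V syllable (no codas are permitted; onsets may contain at most 2 consonants).
Each unlicensed consonant becomes the onset of a new syllable: /n/ → /nu/, /f/ → /fu/, /h/ → /hu/, /l/ → /lu/.

bonusluðɪfuhulu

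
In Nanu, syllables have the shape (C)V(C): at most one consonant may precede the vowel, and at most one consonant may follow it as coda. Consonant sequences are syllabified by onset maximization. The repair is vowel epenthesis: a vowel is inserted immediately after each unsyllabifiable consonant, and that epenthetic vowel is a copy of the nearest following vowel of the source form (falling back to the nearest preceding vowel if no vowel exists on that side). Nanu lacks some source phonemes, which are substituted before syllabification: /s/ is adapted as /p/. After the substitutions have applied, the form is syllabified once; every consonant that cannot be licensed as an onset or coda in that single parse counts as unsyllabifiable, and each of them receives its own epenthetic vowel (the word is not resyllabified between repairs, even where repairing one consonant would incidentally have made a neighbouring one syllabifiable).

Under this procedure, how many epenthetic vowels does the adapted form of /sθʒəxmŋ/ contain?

After substitution the input is /pθʒəxmŋ/.
The unsyllabifiable consonants are /p/, /θ/, /m/, /ŋ/; each receives one epenthetic vowel.

4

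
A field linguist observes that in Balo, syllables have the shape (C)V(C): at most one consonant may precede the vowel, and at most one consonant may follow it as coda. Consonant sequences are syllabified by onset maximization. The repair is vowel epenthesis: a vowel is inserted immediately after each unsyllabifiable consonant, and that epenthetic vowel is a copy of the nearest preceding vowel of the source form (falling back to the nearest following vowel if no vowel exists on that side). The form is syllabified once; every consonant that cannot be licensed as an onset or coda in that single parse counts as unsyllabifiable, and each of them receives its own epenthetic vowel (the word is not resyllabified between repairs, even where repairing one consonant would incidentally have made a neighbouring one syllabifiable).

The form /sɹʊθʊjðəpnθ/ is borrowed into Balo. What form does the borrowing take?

The consonants /s/, /n/, /θ/ cannot be parsed into a legal (C)V(C) syllable (at most one coda consonant is licensed; onsets are limited to one consonant).
Epenthesis after each stranded consonant: /s/ → /sʊ/, /n/ → /nə/, /θ/ → /θə/.

sʊɹʊθʊjðəpnəθə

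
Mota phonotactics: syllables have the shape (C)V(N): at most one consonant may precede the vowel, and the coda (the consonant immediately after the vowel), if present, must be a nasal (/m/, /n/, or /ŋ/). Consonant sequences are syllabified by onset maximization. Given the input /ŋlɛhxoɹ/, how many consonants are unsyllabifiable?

3

The consonants /ŋ/, /h/, /ɹ/ cannot be parsed into a legal (C)V(N) syllable (only a nasal (/m/, /n/, or /ŋ/) is licensed in coda position; onsets are limited to one consonant).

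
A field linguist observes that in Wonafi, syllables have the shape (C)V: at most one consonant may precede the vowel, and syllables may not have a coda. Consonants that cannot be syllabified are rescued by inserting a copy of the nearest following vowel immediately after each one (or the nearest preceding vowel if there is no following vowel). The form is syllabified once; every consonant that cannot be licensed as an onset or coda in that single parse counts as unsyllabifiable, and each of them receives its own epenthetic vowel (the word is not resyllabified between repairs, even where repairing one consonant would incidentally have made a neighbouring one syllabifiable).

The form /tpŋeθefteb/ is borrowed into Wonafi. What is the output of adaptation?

Under (C)V, the unsyllabifiable consonants are /t/, /p/, /f/, /b/ (no codas are permitted; onsets are limited to one consonant).
Epenthesis after each stranded consonant: /t/ → /te/, /p/ → /pe/, /f/ → /fe/, /b/ → /be/.

tepeŋeθefetebe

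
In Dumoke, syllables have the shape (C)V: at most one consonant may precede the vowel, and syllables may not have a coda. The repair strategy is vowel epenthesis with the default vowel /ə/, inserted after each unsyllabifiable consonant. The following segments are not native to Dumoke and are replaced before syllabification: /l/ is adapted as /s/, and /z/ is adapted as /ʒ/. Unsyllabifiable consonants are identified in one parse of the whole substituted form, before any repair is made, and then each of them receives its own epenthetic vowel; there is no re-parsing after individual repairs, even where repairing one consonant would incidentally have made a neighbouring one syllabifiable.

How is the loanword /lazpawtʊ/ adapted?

Substitution: /l/ → /s/, /z/ → /ʒ/, giving /saʒpawtʊ/.
Syllabifying with onset maximization leaves /ʒ/, /w/ stranded (no codas are permitted; onsets are limited to one consonant).
Epenthesis after each stranded consonant: /ʒ/ → /ʒə/, /w/ → /wə/.

saʒəpawətʊ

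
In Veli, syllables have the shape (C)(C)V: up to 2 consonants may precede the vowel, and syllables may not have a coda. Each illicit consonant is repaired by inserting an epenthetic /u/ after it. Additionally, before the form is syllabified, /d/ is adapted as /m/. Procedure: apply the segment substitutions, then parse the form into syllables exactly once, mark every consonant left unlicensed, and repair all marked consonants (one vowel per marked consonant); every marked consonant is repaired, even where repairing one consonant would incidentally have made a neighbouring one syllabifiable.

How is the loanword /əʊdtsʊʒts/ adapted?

əʊmutsʊʒutusu

Substitution: /d/ → /m/, giving /əʊmtsʊʒts/.
Under (C)(C)V, the unsyllabifiable consonants are /m/, /ʒ/, /t/, /s/ (no codas are permitted; onsets may contain at most 2 consonants).
Inserting the epenthetic vowel yields /m/ → /mu/, /ʒ/ → /ʒu/, /t/ → /tu/, /s/ → /su/.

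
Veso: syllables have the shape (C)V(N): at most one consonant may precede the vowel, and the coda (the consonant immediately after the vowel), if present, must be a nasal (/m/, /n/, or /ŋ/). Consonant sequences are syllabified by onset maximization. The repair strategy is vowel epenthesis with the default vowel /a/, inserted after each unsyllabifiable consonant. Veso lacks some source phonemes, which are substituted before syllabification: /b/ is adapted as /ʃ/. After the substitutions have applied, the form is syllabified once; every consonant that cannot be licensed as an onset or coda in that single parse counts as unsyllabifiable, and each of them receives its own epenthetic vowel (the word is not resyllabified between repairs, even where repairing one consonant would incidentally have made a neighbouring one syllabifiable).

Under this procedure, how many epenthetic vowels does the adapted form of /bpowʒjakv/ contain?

5

After substitution the input is /ʃpowʒjakv/.
The unsyllabifiable consonants are /ʃ/, /w/, /ʒ/, /k/, /v/; each receives one epenthetic vowel.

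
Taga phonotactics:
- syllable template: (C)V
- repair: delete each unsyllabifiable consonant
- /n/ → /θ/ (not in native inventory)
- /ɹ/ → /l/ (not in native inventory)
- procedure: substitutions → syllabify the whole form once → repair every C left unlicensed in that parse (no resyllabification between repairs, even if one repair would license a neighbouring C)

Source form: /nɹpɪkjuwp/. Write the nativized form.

pɪju

Substitution: /n/ → /θ/, /ɹ/ → /l/, giving /θlpɪkjuwp/.
Under (C)V, the unsyllabifiable consonants are /θ/, /l/, /k/, /w/, /p/ (no codas are permitted; onsets are limited to one consonant).
Deletion applies to /θ/, /l/, /k/, /w/, /p/.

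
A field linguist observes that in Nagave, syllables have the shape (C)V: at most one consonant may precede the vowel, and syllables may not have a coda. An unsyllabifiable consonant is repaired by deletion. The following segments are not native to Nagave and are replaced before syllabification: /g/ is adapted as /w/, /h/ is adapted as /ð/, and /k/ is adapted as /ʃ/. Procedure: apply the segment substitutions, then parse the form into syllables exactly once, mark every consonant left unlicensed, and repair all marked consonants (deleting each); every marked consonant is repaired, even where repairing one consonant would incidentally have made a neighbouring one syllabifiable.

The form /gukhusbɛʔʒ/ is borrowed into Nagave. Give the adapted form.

wuðubɛ

Substitution: /g/ → /w/, /k/ → /ʃ/, /h/ → /ð/, giving /wuʃðusbɛʔʒ/.
Under (C)V, the unsyllabifiable consonants are /ʃ/, /s/, /ʔ/, /ʒ/ (no codas are permitted; onsets are limited to one consonant).
Deleting the stranded consonants removes /ʃ/, /s/, /ʔ/, /ʒ/.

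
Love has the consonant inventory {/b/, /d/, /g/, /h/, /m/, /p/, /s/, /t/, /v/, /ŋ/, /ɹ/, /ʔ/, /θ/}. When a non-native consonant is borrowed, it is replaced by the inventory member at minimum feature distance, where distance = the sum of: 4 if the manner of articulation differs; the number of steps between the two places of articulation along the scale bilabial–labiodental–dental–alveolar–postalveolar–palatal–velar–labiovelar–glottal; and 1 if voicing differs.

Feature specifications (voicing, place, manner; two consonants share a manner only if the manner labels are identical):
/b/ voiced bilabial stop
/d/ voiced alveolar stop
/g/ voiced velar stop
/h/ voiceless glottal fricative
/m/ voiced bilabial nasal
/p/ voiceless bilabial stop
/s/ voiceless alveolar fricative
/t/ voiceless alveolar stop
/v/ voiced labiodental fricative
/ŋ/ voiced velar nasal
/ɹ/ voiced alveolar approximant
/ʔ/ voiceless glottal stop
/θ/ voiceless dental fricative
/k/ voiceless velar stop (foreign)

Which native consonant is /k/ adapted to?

/g/ is closest: same manner (stop), place distance 0 (velar→velar), voicing differs (+1); total 1. Next closest is /ʔ/ at distance 2.

g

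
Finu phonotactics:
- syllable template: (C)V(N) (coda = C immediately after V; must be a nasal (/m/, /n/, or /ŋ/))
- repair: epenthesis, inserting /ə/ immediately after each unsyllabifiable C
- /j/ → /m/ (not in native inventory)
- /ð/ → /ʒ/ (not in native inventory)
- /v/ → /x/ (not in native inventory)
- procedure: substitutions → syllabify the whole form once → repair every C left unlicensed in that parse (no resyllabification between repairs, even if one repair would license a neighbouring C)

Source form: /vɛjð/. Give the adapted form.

xɛmʒə

Substitution: /v/ → /x/, /j/ → /m/, /ð/ → /ʒ/, giving /xɛmʒ/.
Syllabifying with onset maximization leaves /ʒ/ stranded (only a nasal (/m/, /n/, or /ŋ/) is licensed in coda position; onsets are limited to one consonant).
Inserting the epenthetic vowel yields /ʒ/ → /ʒə/.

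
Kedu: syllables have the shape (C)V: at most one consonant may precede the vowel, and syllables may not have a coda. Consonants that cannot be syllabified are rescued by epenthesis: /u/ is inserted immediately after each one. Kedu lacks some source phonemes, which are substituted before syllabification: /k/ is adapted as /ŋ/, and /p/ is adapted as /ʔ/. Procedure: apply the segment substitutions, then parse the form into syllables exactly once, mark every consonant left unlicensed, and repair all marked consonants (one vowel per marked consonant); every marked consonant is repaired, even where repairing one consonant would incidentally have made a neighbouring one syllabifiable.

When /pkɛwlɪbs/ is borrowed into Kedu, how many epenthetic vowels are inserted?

4

After substitution the input is /ʔŋɛwlɪbs/.
The unsyllabifiable consonants are /ʔ/, /w/, /b/, /s/; each receives one epenthetic vowel.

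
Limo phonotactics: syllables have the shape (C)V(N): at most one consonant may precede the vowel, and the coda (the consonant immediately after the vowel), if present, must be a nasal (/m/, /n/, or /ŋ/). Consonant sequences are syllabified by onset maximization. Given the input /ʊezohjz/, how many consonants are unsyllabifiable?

The consonants /h/, /j/, /z/ cannot be parsed into a legal (C)V(N) syllable (only a nasal (/m/, /n/, or /ŋ/) is licensed in coda position; onsets are limited to one consonant).

3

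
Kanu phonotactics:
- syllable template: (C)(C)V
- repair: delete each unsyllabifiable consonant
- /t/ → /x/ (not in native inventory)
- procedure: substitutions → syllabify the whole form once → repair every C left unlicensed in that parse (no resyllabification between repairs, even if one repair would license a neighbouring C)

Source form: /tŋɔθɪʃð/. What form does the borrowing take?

xŋɔθɪ

Substitution: /t/ → /x/, giving /xŋɔθɪʃð/.
Under (C)(C)V, the unsyllabifiable consonants are /ʃ/, /ð/ (no codas are permitted; onsets may contain at most 2 consonants).
Deleting the stranded consonants removes /ʃ/, /ð/.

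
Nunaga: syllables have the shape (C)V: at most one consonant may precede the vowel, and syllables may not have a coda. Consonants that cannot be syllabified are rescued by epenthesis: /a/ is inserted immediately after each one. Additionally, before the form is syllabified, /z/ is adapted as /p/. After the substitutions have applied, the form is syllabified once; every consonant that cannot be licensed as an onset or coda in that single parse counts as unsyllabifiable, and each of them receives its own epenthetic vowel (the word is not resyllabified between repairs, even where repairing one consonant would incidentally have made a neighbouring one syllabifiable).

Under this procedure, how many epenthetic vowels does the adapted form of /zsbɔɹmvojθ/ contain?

After substitution the input is /psbɔɹmvojθ/.
The unsyllabifiable consonants are /p/, /s/, /ɹ/, /m/, /j/, /θ/; each receives one epenthetic vowel.

6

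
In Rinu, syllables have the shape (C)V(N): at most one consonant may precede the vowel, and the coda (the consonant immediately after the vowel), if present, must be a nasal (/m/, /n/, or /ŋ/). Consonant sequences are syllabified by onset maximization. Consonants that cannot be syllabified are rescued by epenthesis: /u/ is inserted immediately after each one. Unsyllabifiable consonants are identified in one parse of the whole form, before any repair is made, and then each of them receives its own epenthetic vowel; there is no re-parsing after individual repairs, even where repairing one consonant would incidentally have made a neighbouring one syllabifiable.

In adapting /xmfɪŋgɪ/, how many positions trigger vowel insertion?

The unsyllabifiable consonants are /x/, /m/; each receives one epenthetic vowel.

2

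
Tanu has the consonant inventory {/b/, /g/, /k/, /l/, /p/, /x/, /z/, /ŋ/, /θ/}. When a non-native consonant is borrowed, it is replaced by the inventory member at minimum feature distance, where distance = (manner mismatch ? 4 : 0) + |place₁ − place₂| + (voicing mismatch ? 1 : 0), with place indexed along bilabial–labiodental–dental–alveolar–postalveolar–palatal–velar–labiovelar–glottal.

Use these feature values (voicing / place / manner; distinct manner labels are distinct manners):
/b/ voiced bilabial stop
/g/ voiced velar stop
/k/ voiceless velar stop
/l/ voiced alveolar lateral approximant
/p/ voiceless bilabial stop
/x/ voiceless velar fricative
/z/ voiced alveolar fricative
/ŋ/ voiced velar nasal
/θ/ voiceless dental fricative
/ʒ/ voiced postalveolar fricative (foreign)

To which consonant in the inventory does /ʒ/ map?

z

/z/ is closest: same manner (fricative), place distance 1 (postalveolar→alveolar), same voicing; total 1. Next closest is /x/ at distance 3.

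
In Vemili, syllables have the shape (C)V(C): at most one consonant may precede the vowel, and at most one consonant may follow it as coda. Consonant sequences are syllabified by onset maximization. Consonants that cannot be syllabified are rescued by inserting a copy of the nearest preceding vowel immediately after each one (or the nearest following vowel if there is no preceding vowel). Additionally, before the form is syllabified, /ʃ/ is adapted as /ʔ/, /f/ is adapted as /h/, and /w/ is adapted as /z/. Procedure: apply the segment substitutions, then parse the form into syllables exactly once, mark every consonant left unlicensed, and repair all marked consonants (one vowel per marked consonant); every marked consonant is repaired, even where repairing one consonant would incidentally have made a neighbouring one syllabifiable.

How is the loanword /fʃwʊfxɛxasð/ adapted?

hʊʔʊzʊhxɛxasða

Substitution: /f/ → /h/, /ʃ/ → /ʔ/, /w/ → /z/, giving /hʔzʊhxɛxasð/.
Syllabifying with onset maximization leaves /h/, /ʔ/, /ð/ stranded (at most one coda consonant is licensed; onsets are limited to one consonant).
Each unlicensed consonant becomes the onset of a new syllable: /h/ → /hʊ/, /ʔ/ → /ʔʊ/, /ð/ → /ða/.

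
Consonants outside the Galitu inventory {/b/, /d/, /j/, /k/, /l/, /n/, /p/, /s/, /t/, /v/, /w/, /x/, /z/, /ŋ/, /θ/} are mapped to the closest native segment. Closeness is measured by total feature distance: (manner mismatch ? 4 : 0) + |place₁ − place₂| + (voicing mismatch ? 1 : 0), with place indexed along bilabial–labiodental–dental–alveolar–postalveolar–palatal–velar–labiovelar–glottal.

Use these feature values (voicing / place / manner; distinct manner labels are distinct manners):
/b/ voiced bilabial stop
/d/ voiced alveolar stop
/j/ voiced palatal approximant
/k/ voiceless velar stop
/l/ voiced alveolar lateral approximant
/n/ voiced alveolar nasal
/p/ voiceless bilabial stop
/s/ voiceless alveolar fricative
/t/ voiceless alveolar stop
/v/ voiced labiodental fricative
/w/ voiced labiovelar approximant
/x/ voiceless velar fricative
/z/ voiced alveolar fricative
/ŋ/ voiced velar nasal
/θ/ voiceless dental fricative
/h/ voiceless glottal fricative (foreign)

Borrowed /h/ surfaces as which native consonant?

x

/x/ is closest: same manner (fricative), place distance 2 (glottal→velar), same voicing; total 2. Next closest is /s/ at distance 5.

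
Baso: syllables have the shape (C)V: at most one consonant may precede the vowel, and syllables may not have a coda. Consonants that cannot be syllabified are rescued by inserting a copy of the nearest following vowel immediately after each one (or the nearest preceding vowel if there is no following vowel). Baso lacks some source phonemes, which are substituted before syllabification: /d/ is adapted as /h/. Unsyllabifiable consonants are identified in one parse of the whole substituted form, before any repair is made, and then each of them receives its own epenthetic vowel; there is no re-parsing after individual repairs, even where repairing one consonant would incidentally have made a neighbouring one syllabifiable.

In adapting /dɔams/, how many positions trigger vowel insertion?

2

After substitution the input is /hɔams/.
The unsyllabifiable consonants are /m/, /s/; each receives one epenthetic vowel.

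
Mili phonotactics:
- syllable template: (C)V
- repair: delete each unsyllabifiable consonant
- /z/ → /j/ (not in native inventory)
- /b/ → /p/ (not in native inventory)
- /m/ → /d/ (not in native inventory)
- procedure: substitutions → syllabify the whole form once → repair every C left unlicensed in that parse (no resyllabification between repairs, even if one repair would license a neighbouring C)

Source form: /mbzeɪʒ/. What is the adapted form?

jeɪ

Substitution: /m/ → /d/, /b/ → /p/, /z/ → /j/, giving /dpjeɪʒ/.
The consonants /d/, /p/, /ʒ/ cannot be parsed into a legal (C)V syllable (no codas are permitted; onsets are limited to one consonant).
Deletion applies to /d/, /p/, /ʒ/.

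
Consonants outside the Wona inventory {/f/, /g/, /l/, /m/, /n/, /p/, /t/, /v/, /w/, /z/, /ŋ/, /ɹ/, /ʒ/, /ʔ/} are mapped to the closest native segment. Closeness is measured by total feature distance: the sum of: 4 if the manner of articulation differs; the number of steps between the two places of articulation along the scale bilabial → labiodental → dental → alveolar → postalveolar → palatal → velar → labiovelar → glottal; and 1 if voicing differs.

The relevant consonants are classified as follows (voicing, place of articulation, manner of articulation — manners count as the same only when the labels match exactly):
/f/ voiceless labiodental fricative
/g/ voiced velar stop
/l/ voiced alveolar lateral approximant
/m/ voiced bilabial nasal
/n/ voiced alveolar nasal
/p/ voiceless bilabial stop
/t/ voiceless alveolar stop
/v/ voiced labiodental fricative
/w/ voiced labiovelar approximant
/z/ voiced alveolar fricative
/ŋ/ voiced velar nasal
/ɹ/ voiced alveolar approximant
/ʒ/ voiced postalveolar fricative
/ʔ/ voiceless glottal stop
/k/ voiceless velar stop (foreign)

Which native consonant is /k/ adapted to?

/g/ is closest: same manner (stop), place distance 0 (velar→velar), voicing differs (+1); total 1. Next closest is /ʔ/ at distance 2.

g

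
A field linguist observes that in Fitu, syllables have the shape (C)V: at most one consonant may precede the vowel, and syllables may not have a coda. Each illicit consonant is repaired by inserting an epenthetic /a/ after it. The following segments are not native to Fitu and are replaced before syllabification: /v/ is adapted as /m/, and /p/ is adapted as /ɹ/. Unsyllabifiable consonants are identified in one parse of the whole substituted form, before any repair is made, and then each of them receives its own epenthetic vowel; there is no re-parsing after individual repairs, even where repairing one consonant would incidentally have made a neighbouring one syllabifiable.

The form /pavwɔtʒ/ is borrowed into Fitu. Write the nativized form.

ɹamawɔtaʒa

Substitution: /p/ → /ɹ/, /v/ → /m/, giving /ɹamwɔtʒ/.
Syllabifying with onset maximization leaves /m/, /t/, /ʒ/ stranded (no codas are permitted; onsets are limited to one consonant).
Epenthesis after each stranded consonant: /m/ → /ma/, /t/ → /ta/, /ʒ/ → /ʒa/.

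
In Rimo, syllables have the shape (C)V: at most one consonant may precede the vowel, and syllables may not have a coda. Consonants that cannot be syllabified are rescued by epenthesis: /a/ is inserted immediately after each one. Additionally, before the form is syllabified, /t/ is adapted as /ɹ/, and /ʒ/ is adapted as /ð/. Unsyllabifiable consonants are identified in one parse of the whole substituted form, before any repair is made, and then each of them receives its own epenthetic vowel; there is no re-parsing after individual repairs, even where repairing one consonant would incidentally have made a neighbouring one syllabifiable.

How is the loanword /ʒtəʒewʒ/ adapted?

ðaɹəðewaða

Substitution: /ʒ/ → /ð/, /t/ → /ɹ/, giving /ðɹəðewð/.
The consonants /ð/, /w/, /ð/ cannot be parsed into a legal (C)V syllable (no codas are permitted; onsets are limited to one consonant).
Inserting the epenthetic vowel yields /ð/ → /ða/, /w/ → /wa/, /ð/ → /ða/.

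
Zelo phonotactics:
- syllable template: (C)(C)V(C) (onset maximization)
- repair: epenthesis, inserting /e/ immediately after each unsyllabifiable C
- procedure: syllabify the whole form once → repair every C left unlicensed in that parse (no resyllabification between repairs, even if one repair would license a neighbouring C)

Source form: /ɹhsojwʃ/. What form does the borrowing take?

ɹehsojweʃe

Under (C)(C)V(C), the unsyllabifiable consonants are /ɹ/, /w/, /ʃ/ (at most one coda consonant is licensed; onsets may contain at most 2 consonants).
Epenthesis after each stranded consonant: /ɹ/ → /ɹe/, /w/ → /we/, /ʃ/ → /ʃe/.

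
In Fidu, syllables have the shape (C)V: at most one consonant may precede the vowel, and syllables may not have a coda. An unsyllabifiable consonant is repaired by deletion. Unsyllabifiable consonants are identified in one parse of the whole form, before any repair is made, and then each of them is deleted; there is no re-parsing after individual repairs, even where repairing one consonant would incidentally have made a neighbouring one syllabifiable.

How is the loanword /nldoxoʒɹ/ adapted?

doxo

The consonants /n/, /l/, /ʒ/, /ɹ/ cannot be parsed into a legal (C)V syllable (no codas are permitted; onsets are limited to one consonant).
Deletion applies to /n/, /l/, /ʒ/, /ɹ/.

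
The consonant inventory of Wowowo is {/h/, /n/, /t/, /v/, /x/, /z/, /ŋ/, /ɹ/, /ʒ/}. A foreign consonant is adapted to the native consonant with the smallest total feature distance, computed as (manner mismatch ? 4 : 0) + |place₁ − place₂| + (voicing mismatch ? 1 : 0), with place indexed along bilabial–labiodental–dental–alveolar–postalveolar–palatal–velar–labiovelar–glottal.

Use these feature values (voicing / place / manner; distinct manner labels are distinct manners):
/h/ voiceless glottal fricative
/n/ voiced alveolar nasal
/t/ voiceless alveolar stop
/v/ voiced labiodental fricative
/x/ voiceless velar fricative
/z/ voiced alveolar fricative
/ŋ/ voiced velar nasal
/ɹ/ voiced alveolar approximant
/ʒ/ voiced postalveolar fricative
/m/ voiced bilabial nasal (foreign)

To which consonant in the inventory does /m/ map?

/n/ is closest: same manner (nasal), place distance 3 (bilabial→alveolar), same voicing; total 3. Next closest is /v/ at distance 5.

n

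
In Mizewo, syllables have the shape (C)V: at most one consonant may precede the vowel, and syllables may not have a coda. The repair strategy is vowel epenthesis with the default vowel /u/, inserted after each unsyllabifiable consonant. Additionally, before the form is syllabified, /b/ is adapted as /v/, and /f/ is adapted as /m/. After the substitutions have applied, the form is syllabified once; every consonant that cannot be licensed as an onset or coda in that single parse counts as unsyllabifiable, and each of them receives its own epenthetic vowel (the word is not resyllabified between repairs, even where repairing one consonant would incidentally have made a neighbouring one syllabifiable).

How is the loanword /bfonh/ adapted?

vumonuhu

Substitution: /b/ → /v/, /f/ → /m/, giving /vmonh/.
The consonants /v/, /n/, /h/ cannot be parsed into a legal (C)V syllable (no codas are permitted; onsets are limited to one consonant).
Inserting the epenthetic vowel yields /v/ → /vu/, /n/ → /nu/, /h/ → /hu/.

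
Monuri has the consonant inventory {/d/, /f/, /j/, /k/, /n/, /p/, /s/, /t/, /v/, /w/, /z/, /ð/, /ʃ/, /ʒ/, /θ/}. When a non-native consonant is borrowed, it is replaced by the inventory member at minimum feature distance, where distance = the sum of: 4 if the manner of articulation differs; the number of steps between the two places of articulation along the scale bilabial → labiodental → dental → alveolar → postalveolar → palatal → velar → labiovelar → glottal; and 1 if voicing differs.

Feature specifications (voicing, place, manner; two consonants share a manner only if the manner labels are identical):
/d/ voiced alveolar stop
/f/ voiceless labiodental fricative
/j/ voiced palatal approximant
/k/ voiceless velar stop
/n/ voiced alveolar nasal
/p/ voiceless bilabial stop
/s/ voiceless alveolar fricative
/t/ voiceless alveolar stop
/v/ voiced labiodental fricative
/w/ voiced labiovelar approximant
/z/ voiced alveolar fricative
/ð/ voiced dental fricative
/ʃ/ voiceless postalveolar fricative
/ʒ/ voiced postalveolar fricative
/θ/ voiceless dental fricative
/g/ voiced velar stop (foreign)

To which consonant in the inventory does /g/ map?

/k/ is closest: same manner (stop), place distance 0 (velar→velar), voicing differs (+1); total 1. Next closest is /d/ at distance 3.

k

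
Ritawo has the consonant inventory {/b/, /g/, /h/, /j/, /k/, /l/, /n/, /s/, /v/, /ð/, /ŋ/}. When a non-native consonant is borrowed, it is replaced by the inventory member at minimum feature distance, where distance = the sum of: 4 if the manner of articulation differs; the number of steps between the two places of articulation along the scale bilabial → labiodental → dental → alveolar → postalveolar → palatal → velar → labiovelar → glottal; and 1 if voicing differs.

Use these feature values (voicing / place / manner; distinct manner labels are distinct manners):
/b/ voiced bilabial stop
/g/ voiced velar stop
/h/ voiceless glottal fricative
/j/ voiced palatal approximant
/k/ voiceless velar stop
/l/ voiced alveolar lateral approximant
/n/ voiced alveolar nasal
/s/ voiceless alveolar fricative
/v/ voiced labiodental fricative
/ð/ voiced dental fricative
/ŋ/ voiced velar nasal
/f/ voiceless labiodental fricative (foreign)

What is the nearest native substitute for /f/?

v

/v/ is closest: same manner (fricative), place distance 0 (labiodental→labiodental), voicing differs (+1); total 1. Next closest is /s/ at distance 2.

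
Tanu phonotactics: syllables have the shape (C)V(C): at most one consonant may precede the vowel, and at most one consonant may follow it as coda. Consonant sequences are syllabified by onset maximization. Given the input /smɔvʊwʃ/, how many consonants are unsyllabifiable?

The consonants /s/, /ʃ/ cannot be parsed into a legal (C)V(C) syllable (at most one coda consonant is licensed; onsets are limited to one consonant).

2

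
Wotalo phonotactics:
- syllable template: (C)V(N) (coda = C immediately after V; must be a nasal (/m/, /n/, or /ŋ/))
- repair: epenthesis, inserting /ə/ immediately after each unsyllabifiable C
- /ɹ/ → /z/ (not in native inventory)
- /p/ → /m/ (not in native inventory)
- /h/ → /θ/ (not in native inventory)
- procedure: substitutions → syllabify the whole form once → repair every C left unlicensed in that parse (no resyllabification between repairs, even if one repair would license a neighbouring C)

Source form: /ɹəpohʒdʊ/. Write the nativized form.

zəmoθəʒədʊ

Substitution: /ɹ/ → /z/, /p/ → /m/, /h/ → /θ/, giving /zəmoθʒdʊ/.
Syllabifying with onset maximization leaves /θ/, /ʒ/ stranded (only a nasal (/m/, /n/, or /ŋ/) is licensed in coda position; onsets are limited to one consonant).
Epenthesis after each stranded consonant: /θ/ → /θə/, /ʒ/ → /ʒə/.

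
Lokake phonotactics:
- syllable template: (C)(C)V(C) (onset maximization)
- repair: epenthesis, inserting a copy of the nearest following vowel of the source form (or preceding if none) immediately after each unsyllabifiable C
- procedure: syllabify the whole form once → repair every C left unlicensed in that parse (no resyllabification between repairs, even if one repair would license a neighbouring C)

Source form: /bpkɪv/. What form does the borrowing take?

bɪpkɪv

Under (C)(C)V(C), the unsyllabifiable consonants are /b/ (at most one coda consonant is licensed; onsets may contain at most 2 consonants).
Epenthesis after each stranded consonant: /b/ → /bɪ/.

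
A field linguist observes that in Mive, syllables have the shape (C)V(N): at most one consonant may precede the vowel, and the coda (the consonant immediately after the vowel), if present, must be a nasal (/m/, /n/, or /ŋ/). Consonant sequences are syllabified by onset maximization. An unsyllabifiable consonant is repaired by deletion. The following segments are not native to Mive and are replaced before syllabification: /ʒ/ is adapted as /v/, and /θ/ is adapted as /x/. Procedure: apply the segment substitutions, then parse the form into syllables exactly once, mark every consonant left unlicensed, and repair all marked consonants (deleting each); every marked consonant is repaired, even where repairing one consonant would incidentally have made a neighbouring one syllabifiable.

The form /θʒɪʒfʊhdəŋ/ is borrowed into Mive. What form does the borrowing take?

Substitution: /θ/ → /x/, /ʒ/ → /v/, giving /xvɪvfʊhdəŋ/.
Under (C)V(N), the unsyllabifiable consonants are /x/, /v/, /h/ (only a nasal (/m/, /n/, or /ŋ/) is licensed in coda position; onsets are limited to one consonant).
Deletion applies to /x/, /v/, /h/.

vɪfʊdəŋ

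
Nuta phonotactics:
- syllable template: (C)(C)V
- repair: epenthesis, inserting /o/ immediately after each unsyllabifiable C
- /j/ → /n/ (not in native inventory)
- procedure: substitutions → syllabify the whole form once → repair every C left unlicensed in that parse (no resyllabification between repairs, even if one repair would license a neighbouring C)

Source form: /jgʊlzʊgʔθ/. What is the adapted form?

ngʊlzʊgoʔoθo

Substitution: /j/ → /n/, giving /ngʊlzʊgʔθ/.
Under (C)(C)V, the unsyllabifiable consonants are /g/, /ʔ/, /θ/ (no codas are permitted; onsets may contain at most 2 consonants).
Inserting the epenthetic vowel yields /g/ → /go/, /ʔ/ → /ʔo/, /θ/ → /θo/.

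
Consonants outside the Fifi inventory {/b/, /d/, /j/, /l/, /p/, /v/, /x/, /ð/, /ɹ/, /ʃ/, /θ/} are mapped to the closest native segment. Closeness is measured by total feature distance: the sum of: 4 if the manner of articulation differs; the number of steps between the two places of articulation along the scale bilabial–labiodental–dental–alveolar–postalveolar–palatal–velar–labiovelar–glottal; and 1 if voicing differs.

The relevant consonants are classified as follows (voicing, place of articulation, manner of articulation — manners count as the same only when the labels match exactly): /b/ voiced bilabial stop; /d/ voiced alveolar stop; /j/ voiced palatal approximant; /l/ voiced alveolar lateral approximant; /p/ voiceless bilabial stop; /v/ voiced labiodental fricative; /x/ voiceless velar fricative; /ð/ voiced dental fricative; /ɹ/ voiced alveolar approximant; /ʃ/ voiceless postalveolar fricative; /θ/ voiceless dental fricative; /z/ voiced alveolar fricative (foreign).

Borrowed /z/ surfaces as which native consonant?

ð

/ð/ is closest: same manner (fricative), place distance 1 (alveolar→dental), same voicing; total 1. Next closest is /v/ at distance 2.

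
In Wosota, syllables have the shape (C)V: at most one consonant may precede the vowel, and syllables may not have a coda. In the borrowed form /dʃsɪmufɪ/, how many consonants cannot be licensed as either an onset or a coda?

2

Under (C)V, the unsyllabifiable consonants are /d/, /ʃ/ (no codas are permitted; onsets are limited to one consonant).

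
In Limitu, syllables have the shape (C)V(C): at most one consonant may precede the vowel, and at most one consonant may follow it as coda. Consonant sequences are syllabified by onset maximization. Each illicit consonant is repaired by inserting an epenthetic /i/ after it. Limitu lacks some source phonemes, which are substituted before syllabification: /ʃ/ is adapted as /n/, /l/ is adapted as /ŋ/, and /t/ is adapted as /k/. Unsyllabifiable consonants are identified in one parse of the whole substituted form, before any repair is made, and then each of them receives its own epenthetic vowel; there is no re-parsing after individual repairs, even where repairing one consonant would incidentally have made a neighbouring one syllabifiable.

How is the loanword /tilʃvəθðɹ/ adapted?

Substitution: /t/ → /k/, /l/ → /ŋ/, /ʃ/ → /n/, giving /kiŋnvəθðɹ/.
The consonants /n/, /ð/, /ɹ/ cannot be parsed into a legal (C)V(C) syllable (at most one coda consonant is licensed; onsets are limited to one consonant).
Each unlicensed consonant becomes the onset of a new syllable: /n/ → /ni/, /ð/ → /ði/, /ɹ/ → /ɹi/.

kiŋnivəθðiɹi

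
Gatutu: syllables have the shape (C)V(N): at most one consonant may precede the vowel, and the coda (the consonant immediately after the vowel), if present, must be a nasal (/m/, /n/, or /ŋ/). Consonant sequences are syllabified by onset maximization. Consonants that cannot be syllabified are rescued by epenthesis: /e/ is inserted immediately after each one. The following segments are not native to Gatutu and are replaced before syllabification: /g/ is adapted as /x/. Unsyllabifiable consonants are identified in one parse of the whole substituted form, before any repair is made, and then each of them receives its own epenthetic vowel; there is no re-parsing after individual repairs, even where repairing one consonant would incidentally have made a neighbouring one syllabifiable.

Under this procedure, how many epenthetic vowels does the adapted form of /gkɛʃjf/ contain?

After substitution the input is /xkɛʃjf/.
The unsyllabifiable consonants are /x/, /ʃ/, /j/, /f/; each receives one epenthetic vowel.

4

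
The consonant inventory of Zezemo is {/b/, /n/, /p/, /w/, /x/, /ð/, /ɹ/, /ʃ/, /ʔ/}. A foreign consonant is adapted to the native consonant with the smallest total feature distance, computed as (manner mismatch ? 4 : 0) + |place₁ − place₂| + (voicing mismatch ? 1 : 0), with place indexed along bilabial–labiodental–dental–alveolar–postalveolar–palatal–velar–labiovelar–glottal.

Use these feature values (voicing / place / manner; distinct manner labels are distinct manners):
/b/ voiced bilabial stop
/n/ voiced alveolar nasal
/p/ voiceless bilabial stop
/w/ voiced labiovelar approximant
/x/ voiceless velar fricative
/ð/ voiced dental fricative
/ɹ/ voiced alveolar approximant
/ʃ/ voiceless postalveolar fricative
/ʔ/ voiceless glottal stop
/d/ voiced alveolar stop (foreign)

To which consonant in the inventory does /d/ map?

b

/b/ is closest: same manner (stop), place distance 3 (alveolar→bilabial), same voicing; total 3. Next closest is /n/ at distance 4.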